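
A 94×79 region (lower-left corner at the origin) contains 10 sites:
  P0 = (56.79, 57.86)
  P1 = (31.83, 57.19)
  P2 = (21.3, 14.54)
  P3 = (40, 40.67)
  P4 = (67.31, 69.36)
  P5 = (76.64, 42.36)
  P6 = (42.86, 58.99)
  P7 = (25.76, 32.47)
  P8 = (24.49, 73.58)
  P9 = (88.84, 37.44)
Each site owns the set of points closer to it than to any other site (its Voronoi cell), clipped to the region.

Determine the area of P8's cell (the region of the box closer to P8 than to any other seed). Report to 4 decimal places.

Area of P8's cell: 691.9208

1. box [0,94]×[0,79]: [(0, 0) (94, 0) (94, 79) (0, 79)]
2. ⊥bis P8·P0 via (40.64,65.72): [(0, 0) (8.6549, 0) (47.1032, 79) (0, 79)]  |A|=2202.4456
3. ⊥bis P8·P1 via (28.16,65.385): [(0, 52.774) (43.9097, 72.4382) (47.1032, 79) (0, 79)]  |A|=730.3277
4. ⊥bis P8·P2 via (22.895,44.06): [(0, 52.774) (43.9097, 72.4382) (47.1032, 79) (0, 79)]  |A|=730.3277
5. ⊥bis P8·P3 via (32.245,57.125): [(0, 52.774) (43.9097, 72.4382) (47.1032, 79) (0, 79)]  |A|=730.3277
6. ⊥bis P8·P4 via (45.9,71.47): [(0, 52.774) (43.9097, 72.4382) (46.525, 77.812) (46.6421, 79) (0, 79)]  |A|=730.0538
7. ⊥bis P8·P5 via (50.565,57.97): [(0, 52.774) (43.9097, 72.4382) (46.525, 77.812) (46.6421, 79) (0, 79)]  |A|=730.0538
8. ⊥bis P8·P6 via (33.675,66.285): [(0, 52.774) (35.6101, 68.7214) (43.7736, 79) (0, 79)]  |A|=691.9208
9. ⊥bis P8·P7 via (25.125,53.025): [(0, 52.774) (35.6101, 68.7214) (43.7736, 79) (0, 79)]  |A|=691.9208
10. ⊥bis P8·P9 via (56.665,55.51): [(0, 52.774) (35.6101, 68.7214) (43.7736, 79) (0, 79)]  |A|=691.9208
11. canonical 4-gon: [(0, 52.774) (35.6101, 68.7214) (43.7736, 79) (0, 79)]
12. shoelace: 691.9208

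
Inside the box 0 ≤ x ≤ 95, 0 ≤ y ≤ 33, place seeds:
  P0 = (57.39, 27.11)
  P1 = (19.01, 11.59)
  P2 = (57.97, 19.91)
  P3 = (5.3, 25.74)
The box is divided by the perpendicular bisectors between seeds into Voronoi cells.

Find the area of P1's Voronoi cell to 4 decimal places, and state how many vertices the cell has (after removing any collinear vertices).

Area of P1's cell: 901.1815 (6 vertices)

1. box [0,95]×[0,33]: [(0, 0) (95, 0) (95, 33) (0, 33)]
2. ⊥bis P1·P0 via (38.2,19.35): [(0, 0) (46.0247, 0) (32.6803, 33) (0, 33)]  |A|=1298.6317
3. ⊥bis P1·P2 via (38.49,15.75): [(0, 0) (41.8534, 0) (37.1854, 21.859) (32.6803, 33) (0, 33)]  |A|=1253.0419
4. ⊥bis P1·P3 via (12.155,18.665): [(0, 6.888) (0, 0) (41.8534, 0) (37.1854, 21.859) (32.6803, 33) (26.9501, 33)]  |A|=901.1815
5. canonical 6-gon: [(0, 6.888) (0, 0) (41.8534, 0) (37.1854, 21.859) (32.6803, 33) (26.9501, 33)]
6. shoelace: 901.1815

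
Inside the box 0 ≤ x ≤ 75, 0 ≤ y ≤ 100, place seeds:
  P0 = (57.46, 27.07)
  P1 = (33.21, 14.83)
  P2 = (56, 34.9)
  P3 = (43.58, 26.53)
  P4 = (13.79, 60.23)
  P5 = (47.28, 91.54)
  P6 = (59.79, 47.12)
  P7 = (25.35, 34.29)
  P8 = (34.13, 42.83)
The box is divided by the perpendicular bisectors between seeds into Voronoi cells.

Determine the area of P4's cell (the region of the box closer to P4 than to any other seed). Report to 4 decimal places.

1. box [0,75]×[0,100]: [(0, 0) (75, 0) (75, 100) (0, 100)]
2. ⊥bis P4·P0 via (35.625,43.65): [(0, 0) (2.4802, 0) (75, 95.5048) (75, 100) (0, 100)]  |A|=4037.0037
3. ⊥bis P4·P1 via (23.5,37.53): [(0, 27.4778) (34.5752, 42.2674) (75, 95.5048) (75, 100) (0, 100)]  |A|=3509.5632
4. ⊥bis P4·P2 via (34.895,47.565): [(0, 27.4778) (30.7286, 40.622) (66.361, 100) (0, 100)]  |A|=3084.4411
5. ⊥bis P4·P3 via (28.685,43.38): [(0, 27.4778) (20.7238, 36.3425) (36.5622, 50.3433) (66.361, 100) (0, 100)]  |A|=3048.2943
6. ⊥bis P4·P5 via (30.535,75.885): [(0, 27.4778) (20.7238, 36.3425) (36.5622, 50.3433) (43.5413, 61.9732) (7.9897, 100) (0, 100)]  |A|=1938.4577
7. ⊥bis P4·P6 via (36.79,53.675): [(0, 27.4778) (20.7238, 36.3425) (35.5974, 49.4904) (40.1797, 65.5688) (7.9897, 100) (0, 100)]  |A|=1900.5612
8. ⊥bis P4·P7 via (19.57,47.26): [(0, 38.5388) (37.201, 55.1172) (40.1797, 65.5688) (7.9897, 100) (0, 100)]  |A|=1542.0103
9. ⊥bis P4·P8 via (23.96,51.53): [(0, 38.5388) (20.7614, 47.7909) (37.9812, 67.9203) (7.9897, 100) (0, 100)]  |A|=1424.6374
10. canonical 5-gon: [(0, 38.5388) (20.7614, 47.7909) (37.9812, 67.9203) (7.9897, 100) (0, 100)]
11. shoelace: 1424.6374

Area of P4's cell: 1424.6374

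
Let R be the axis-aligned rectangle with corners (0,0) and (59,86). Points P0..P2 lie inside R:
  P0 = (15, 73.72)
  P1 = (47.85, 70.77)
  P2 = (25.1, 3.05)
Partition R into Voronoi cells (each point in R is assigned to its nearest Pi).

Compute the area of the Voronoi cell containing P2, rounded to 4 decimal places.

Area of P2's cell: 2121.5618

1. box [0,59]×[0,86]: [(0, 0) (59, 0) (59, 86) (0, 86)]
2. ⊥bis P2·P0 via (20.05,38.385): [(0, 35.5195) (0, 0) (59, 0) (59, 43.9516)]  |A|=2344.3988
3. ⊥bis P2·P1 via (36.475,36.91): [(28.4927, 39.5916) (0, 35.5195) (0, 0) (59, 0) (59, 29.3429)]  |A|=2121.5618
4. canonical 5-gon: [(28.4927, 39.5916) (0, 35.5195) (0, 0) (59, 0) (59, 29.3429)]
5. shoelace: 2121.5618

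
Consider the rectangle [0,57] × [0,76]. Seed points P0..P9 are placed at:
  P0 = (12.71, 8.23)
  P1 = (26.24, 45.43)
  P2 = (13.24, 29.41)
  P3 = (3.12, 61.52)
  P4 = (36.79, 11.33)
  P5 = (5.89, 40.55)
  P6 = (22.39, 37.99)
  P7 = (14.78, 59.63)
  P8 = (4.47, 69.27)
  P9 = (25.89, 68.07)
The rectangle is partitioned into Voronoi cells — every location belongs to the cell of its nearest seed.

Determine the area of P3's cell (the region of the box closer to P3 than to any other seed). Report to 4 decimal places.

Area of P3's cell: 122.0715

1. box [0,57]×[0,76]: [(0, 0) (57, 0) (57, 76) (0, 76)]
2. ⊥bis P3·P0 via (7.915,34.875): [(0, 33.4506) (57, 43.7083) (57, 76) (0, 76)]  |A|=2132.9713
3. ⊥bis P3·P1 via (14.68,53.475): [(0, 33.4506) (0.8509, 33.6038) (30.3559, 76) (0, 76)]  |A|=661.5915
4. ⊥bis P3·P2 via (8.18,45.465): [(0, 42.8869) (9.3656, 45.8387) (30.3559, 76) (0, 76)]  |A|=612.8496
5. ⊥bis P3·P4 via (19.955,36.425): [(0, 42.8869) (9.3656, 45.8387) (30.3559, 76) (0, 76)]  |A|=612.8496
6. ⊥bis P3·P5 via (4.505,51.035): [(0, 50.4399) (13.8401, 52.2681) (30.3559, 76) (0, 76)]  |A|=537.0785
7. ⊥bis P3·P6 via (12.755,49.755): [(0, 50.4399) (13.8401, 52.2681) (30.3559, 76) (0, 76)]  |A|=537.0785
8. ⊥bis P3·P7 via (8.95,60.575): [(0, 50.4399) (7.4671, 51.4263) (11.4503, 76) (0, 76)]  |A|=236.1173
9. ⊥bis P3·P8 via (3.795,65.395): [(0, 66.0561) (0, 50.4399) (7.4671, 51.4263) (9.5683, 64.3893)]  |A|=122.0715
10. ⊥bis P3·P9 via (14.505,64.795): [(0, 66.0561) (0, 50.4399) (7.4671, 51.4263) (9.5683, 64.3893)]  |A|=122.0715
11. canonical 4-gon: [(0, 66.0561) (0, 50.4399) (7.4671, 51.4263) (9.5683, 64.3893)]
12. shoelace: 122.0715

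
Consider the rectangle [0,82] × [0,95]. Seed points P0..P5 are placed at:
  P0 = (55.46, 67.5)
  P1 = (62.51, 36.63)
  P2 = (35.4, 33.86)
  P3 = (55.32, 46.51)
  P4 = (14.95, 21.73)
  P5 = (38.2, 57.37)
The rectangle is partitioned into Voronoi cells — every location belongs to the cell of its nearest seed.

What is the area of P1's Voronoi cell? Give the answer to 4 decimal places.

1. box [0,82]×[0,95]: [(0, 0) (82, 0) (82, 95) (0, 95)]
2. ⊥bis P1·P0 via (58.985,52.065): [(0, 38.5942) (0, 0) (82, 0) (82, 57.3211)]  |A|=3932.5264
3. ⊥bis P1·P2 via (48.955,35.245): [(47.5043, 49.4431) (52.5562, 0) (82, 0) (82, 57.3211)]  |A|=1716.5617
4. ⊥bis P1·P3 via (58.915,41.57): [(79.9001, 56.8415) (49.0428, 34.3857) (52.5562, 0) (82, 0) (82, 57.3211)]  |A|=1466.9725
5. ⊥bis P1·P4 via (38.73,29.18): [(79.9001, 56.8415) (49.0428, 34.3857) (52.5562, 0) (82, 0) (82, 57.3211)]  |A|=1466.9725
6. ⊥bis P1·P5 via (50.355,47): [(79.9001, 56.8415) (49.0428, 34.3857) (52.5562, 0) (82, 0) (82, 57.3211)]  |A|=1466.9725
7. canonical 5-gon: [(79.9001, 56.8415) (49.0428, 34.3857) (52.5562, 0) (82, 0) (82, 57.3211)]
8. shoelace: 1466.9725

Area of P1's cell: 1466.9725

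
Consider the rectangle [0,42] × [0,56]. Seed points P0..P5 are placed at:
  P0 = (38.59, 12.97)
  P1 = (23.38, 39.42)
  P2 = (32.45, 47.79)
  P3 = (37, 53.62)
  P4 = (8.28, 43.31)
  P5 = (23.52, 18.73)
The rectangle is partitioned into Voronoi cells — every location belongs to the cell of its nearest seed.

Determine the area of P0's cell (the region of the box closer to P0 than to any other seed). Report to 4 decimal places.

Area of P0's cell: 341.9103

1. box [0,42]×[0,56]: [(0, 0) (42, 0) (42, 56) (0, 56)]
2. ⊥bis P0·P1 via (30.985,26.195): [(0, 8.3772) (0, 0) (42, 0) (42, 32.5291)]  |A|=859.0324
3. ⊥bis P0·P2 via (35.52,30.38): [(39.4756, 31.0775) (0, 8.3772) (0, 0) (42, 0) (42, 31.5227)]  |A|=857.7621
4. ⊥bis P0·P3 via (37.795,33.295): [(39.4756, 31.0775) (0, 8.3772) (0, 0) (42, 0) (42, 31.5227)]  |A|=857.7621
5. ⊥bis P0·P4 via (23.435,28.14): [(39.4756, 31.0775) (8.6068, 13.3265) (0, 4.7282) (0, 0) (42, 0) (42, 31.5227)]  |A|=842.0589
6. ⊥bis P0·P5 via (31.055,15.85): [(39.4756, 31.0775) (36.1426, 29.1609) (24.9969, 0) (42, 0) (42, 31.5227)]  |A|=341.9103
7. canonical 5-gon: [(39.4756, 31.0775) (36.1426, 29.1609) (24.9969, 0) (42, 0) (42, 31.5227)]
8. shoelace: 341.9103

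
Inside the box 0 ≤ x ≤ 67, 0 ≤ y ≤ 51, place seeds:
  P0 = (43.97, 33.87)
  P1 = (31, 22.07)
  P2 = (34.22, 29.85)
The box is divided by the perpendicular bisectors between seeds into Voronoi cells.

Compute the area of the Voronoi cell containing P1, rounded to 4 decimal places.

Area of P1's cell: 1532.2942

1. box [0,67]×[0,51]: [(0, 0) (67, 0) (67, 51) (0, 51)]
2. ⊥bis P1·P0 via (37.485,27.97): [(0, 0) (62.9319, 0) (16.5325, 51) (0, 51)]  |A|=2026.3415
3. ⊥bis P1·P2 via (32.61,25.96): [(0, 39.4567) (0, 0) (62.9319, 0) (43.3625, 21.5097)]  |A|=1532.2942
4. canonical 4-gon: [(0, 39.4567) (0, 0) (62.9319, 0) (43.3625, 21.5097)]
5. shoelace: 1532.2942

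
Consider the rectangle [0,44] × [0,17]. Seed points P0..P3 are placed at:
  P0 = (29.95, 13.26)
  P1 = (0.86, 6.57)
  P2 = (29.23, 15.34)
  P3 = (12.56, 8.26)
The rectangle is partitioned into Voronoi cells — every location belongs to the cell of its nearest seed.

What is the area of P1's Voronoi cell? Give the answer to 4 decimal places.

Area of P1's cell: 111.4057

1. box [0,44]×[0,17]: [(0, 0) (44, 0) (44, 17) (0, 17)]
2. ⊥bis P1·P0 via (15.405,9.915): [(0, 0) (17.6852, 0) (13.7756, 17) (0, 17)]  |A|=267.4171
3. ⊥bis P1·P2 via (15.045,10.955): [(0, 0) (17.6852, 0) (15.5169, 9.4285) (13.1763, 17) (0, 17)]  |A|=265.1483
4. ⊥bis P1·P3 via (6.71,7.415): [(0, 0) (7.7811, 0) (5.3255, 17) (0, 17)]  |A|=111.4057
5. canonical 4-gon: [(0, 0) (7.7811, 0) (5.3255, 17) (0, 17)]
6. shoelace: 111.4057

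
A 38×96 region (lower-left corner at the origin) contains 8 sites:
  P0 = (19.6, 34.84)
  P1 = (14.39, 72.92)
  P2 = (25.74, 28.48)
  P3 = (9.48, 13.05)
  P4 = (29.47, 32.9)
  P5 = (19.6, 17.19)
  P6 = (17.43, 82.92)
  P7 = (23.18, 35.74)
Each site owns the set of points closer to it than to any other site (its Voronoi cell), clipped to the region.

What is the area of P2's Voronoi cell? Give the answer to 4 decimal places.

1. box [0,38]×[0,96]: [(0, 0) (38, 0) (38, 96) (0, 96)]
2. ⊥bis P2·P0 via (22.67,31.66): [(0, 9.7742) (0, 0) (38, 0) (38, 46.4597)]  |A|=1068.4441
3. ⊥bis P2·P1 via (20.065,50.7): [(0, 9.7742) (0, 0) (38, 0) (38, 46.4597)]  |A|=1068.4441
4. ⊥bis P2·P3 via (17.61,20.765): [(14.6336, 23.9015) (37.315, 0) (38, 0) (38, 46.4597)]  |A|=550.9849
5. ⊥bis P2·P4 via (27.605,30.69): [(24.4357, 33.3646) (14.6336, 23.9015) (37.315, 0) (38, 0) (38, 21.9177)]  |A|=384.5371
6. ⊥bis P2·P5 via (22.67,22.835): [(24.4357, 33.3646) (16.8227, 26.015) (38, 14.4979) (38, 21.9177)]  |A|=171.9844
7. ⊥bis P2·P6 via (21.585,55.7): [(24.4357, 33.3646) (16.8227, 26.015) (38, 14.4979) (38, 21.9177)]  |A|=171.9844
8. ⊥bis P2·P7 via (24.46,32.11): [(25.4914, 32.4737) (22.3743, 31.3746) (16.8227, 26.015) (38, 14.4979) (38, 21.9177)]  |A|=170.0157
9. canonical 5-gon: [(25.4914, 32.4737) (22.3743, 31.3746) (16.8227, 26.015) (38, 14.4979) (38, 21.9177)]
10. shoelace: 170.0157

Area of P2's cell: 170.0157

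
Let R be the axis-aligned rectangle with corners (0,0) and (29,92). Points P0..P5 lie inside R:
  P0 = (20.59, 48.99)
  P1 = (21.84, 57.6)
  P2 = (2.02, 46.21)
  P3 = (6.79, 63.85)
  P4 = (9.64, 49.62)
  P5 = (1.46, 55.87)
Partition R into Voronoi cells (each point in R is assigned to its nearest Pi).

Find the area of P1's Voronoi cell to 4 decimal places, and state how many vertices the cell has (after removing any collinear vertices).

1. box [0,29]×[0,92]: [(0, 0) (29, 0) (29, 92) (0, 92)]
2. ⊥bis P1·P0 via (21.215,53.295): [(0, 56.375) (29, 52.1648) (29, 92) (0, 92)]  |A|=1094.1734
3. ⊥bis P1·P2 via (11.93,51.905): [(0, 72.6647) (10.2133, 54.8922) (29, 52.1648) (29, 92) (0, 92)]  |A|=1010.9875
4. ⊥bis P1·P3 via (14.315,60.725): [(11.7973, 54.6623) (29, 52.1648) (29, 92) (27.303, 92)]  |A|=374.3195
5. ⊥bis P1·P4 via (15.74,53.61): [(13.0611, 57.7056) (15.3932, 54.1402) (29, 52.1648) (29, 92) (27.303, 92)]  |A|=368.5178
6. ⊥bis P1·P5 via (11.65,56.735): [(13.0611, 57.7056) (15.3932, 54.1402) (29, 52.1648) (29, 92) (27.303, 92)]  |A|=368.5178
7. canonical 5-gon: [(13.0611, 57.7056) (15.3932, 54.1402) (29, 52.1648) (29, 92) (27.303, 92)]
8. shoelace: 368.5178

Area of P1's cell: 368.5178 (5 vertices)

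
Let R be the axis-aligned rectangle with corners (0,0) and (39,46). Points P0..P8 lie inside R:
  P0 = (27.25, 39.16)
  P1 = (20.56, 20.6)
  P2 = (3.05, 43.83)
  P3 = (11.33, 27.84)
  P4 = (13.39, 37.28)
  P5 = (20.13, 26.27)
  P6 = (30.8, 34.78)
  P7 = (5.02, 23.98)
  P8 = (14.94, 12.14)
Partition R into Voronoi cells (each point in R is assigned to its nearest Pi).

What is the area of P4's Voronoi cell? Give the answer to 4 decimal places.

Area of P4's cell: 163.4011

1. box [0,39]×[0,46]: [(0, 0) (39, 0) (39, 46) (0, 46)]
2. ⊥bis P4·P0 via (20.32,38.22): [(0, 0) (25.5042, 0) (19.2647, 46) (0, 46)]  |A|=1029.6858
3. ⊥bis P4·P1 via (16.975,28.94): [(0, 21.6432) (21.3251, 30.8099) (19.2647, 46) (0, 46)]  |A|=406.0221
4. ⊥bis P4·P2 via (8.22,40.555): [(0, 27.5787) (0, 21.6432) (21.3251, 30.8099) (19.2647, 46) (11.6692, 46)]  |A|=298.5411
5. ⊥bis P4·P3 via (12.36,32.56): [(4.2733, 34.3247) (21.0068, 30.6731) (21.3251, 30.8099) (19.2647, 46) (11.6692, 46)]  |A|=171.9541
6. ⊥bis P4·P5 via (16.76,31.775): [(4.2733, 34.3247) (16.5491, 31.6459) (20.8542, 34.2814) (19.2647, 46) (11.6692, 46)]  |A|=163.4011
7. ⊥bis P4·P6 via (22.095,36.03): [(4.2733, 34.3247) (16.5491, 31.6459) (20.8542, 34.2814) (19.2647, 46) (11.6692, 46)]  |A|=163.4011
8. ⊥bis P4·P7 via (9.205,30.63): [(4.2733, 34.3247) (16.5491, 31.6459) (20.8542, 34.2814) (19.2647, 46) (11.6692, 46)]  |A|=163.4011
9. ⊥bis P4·P8 via (14.165,24.71): [(4.2733, 34.3247) (16.5491, 31.6459) (20.8542, 34.2814) (19.2647, 46) (11.6692, 46)]  |A|=163.4011
10. canonical 5-gon: [(4.2733, 34.3247) (16.5491, 31.6459) (20.8542, 34.2814) (19.2647, 46) (11.6692, 46)]
11. shoelace: 163.4011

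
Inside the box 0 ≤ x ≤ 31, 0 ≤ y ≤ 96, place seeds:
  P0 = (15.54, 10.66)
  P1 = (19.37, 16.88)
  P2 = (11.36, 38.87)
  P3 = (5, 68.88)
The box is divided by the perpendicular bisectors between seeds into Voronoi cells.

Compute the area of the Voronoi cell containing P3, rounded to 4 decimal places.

1. box [0,31]×[0,96]: [(0, 0) (31, 0) (31, 96) (0, 96)]
2. ⊥bis P3·P0 via (10.27,39.77): [(0, 37.9107) (31, 43.5229) (31, 96) (0, 96)]  |A|=1713.7784
3. ⊥bis P3·P1 via (12.185,42.88): [(0, 39.5127) (31, 48.0795) (31, 96) (0, 96)]  |A|=1618.3213
4. ⊥bis P3·P2 via (8.18,53.875): [(0, 52.1414) (31, 58.7112) (31, 96) (0, 96)]  |A|=1257.784
5. canonical 4-gon: [(0, 52.1414) (31, 58.7112) (31, 96) (0, 96)]
6. shoelace: 1257.784

Area of P3's cell: 1257.7840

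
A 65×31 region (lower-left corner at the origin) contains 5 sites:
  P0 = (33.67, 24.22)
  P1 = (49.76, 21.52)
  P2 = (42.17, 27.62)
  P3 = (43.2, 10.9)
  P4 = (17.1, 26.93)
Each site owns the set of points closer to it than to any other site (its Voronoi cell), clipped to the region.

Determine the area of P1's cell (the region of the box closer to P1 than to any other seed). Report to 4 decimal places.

Area of P1's cell: 388.1311

1. box [0,65]×[0,31]: [(0, 0) (65, 0) (65, 31) (0, 31)]
2. ⊥bis P1·P0 via (41.715,22.87): [(37.8773, 0) (65, 0) (65, 31) (43.0793, 31)]  |A|=760.1737
3. ⊥bis P1·P2 via (45.965,24.57): [(40.954, 18.335) (37.8773, 0) (65, 0) (65, 31) (51.1327, 31)]  |A|=709.1751
4. ⊥bis P1·P3 via (46.48,16.21): [(41.646, 19.196) (65, 4.7702) (65, 31) (51.1327, 31)]  |A|=388.1311
5. ⊥bis P1·P4 via (33.43,24.225): [(41.646, 19.196) (65, 4.7702) (65, 31) (51.1327, 31)]  |A|=388.1311
6. canonical 4-gon: [(41.646, 19.196) (65, 4.7702) (65, 31) (51.1327, 31)]
7. shoelace: 388.1311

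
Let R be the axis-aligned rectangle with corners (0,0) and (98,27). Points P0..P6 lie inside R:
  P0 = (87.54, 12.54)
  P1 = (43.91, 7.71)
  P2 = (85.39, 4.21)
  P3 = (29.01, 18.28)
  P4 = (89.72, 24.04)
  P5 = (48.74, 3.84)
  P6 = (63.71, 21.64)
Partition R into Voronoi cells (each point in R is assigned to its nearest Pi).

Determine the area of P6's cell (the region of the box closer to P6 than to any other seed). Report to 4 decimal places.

1. box [0,98]×[0,27]: [(0, 0) (98, 0) (98, 27) (0, 27)]
2. ⊥bis P6·P0 via (75.625,17.09): [(0, 0) (69.0988, 0) (79.4093, 27) (0, 27)]  |A|=2004.8602
3. ⊥bis P6·P1 via (53.81,14.675): [(64.1344, 0) (69.0988, 0) (79.4093, 27) (45.1389, 27)]  |A|=529.6705
4. ⊥bis P6·P2 via (74.55,12.925): [(64.1344, 0) (64.1587, 0) (73.5681, 11.7037) (79.4093, 27) (45.1389, 27)]  |A|=500.7618
5. ⊥bis P6·P3 via (46.36,19.96): [(45.7644, 26.111) (64.1344, 0) (64.1587, 0) (73.5681, 11.7037) (79.4093, 27) (45.6783, 27)]  |A|=500.5221
6. ⊥bis P6·P4 via (76.715,22.84): [(45.7644, 26.111) (64.1344, 0) (64.1587, 0) (73.5681, 11.7037) (76.9302, 20.5079) (76.3311, 27) (45.6783, 27)]  |A|=490.53
7. ⊥bis P6·P5 via (56.225,12.74): [(45.7644, 26.111) (53.6445, 14.9102) (67.0691, 3.62) (73.5681, 11.7037) (76.9302, 20.5079) (76.3311, 27) (45.6783, 27)]  |A|=449.6208
8. canonical 7-gon: [(45.7644, 26.111) (53.6445, 14.9102) (67.0691, 3.62) (73.5681, 11.7037) (76.9302, 20.5079) (76.3311, 27) (45.6783, 27)]
9. shoelace: 449.6208

Area of P6's cell: 449.6208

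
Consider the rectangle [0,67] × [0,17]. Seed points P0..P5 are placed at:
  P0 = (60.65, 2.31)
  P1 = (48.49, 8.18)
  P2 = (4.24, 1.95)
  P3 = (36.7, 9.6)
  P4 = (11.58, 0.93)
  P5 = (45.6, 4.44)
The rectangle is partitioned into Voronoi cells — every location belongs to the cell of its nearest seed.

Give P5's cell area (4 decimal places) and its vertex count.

1. box [0,67]×[0,17]: [(0, 0) (67, 0) (67, 17) (0, 17)]
2. ⊥bis P5·P0 via (53.125,3.375): [(0, 0) (52.6473, 0) (55.0533, 17) (0, 17)]  |A|=915.4556
3. ⊥bis P5·P1 via (47.045,6.31): [(0, 0) (52.6473, 0) (52.9001, 1.7856) (33.2109, 17) (0, 17)]  |A|=749.2962
4. ⊥bis P5·P2 via (24.92,3.195): [(25.1123, 0) (52.6473, 0) (52.9001, 1.7856) (33.2109, 17) (24.0889, 17)]  |A|=331.0856
5. ⊥bis P5·P3 via (41.15,7.02): [(37.08, 0) (52.6473, 0) (52.9001, 1.7856) (42.6896, 9.6755)]  |A|=85.4243
6. ⊥bis P5·P4 via (28.59,2.685): [(37.08, 0) (52.6473, 0) (52.9001, 1.7856) (42.6896, 9.6755)]  |A|=85.4243
7. canonical 4-gon: [(37.08, 0) (52.6473, 0) (52.9001, 1.7856) (42.6896, 9.6755)]
8. shoelace: 85.4243

Area of P5's cell: 85.4243 (4 vertices)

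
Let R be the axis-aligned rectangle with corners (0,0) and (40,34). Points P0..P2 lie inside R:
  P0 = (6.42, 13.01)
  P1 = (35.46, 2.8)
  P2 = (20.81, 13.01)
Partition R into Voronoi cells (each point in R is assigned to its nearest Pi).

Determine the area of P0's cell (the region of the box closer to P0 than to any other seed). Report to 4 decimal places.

1. box [0,40]×[0,34]: [(0, 0) (40, 0) (40, 34) (0, 34)]
2. ⊥bis P0·P1 via (20.94,7.905): [(0, 0) (18.1607, 0) (30.1146, 34) (0, 34)]  |A|=820.6803
3. ⊥bis P0·P2 via (13.615,13.01): [(0, 0) (13.615, 0) (13.615, 34) (0, 34)]  |A|=462.91
4. canonical 4-gon: [(0, 0) (13.615, 0) (13.615, 34) (0, 34)]
5. shoelace: 462.91

Area of P0's cell: 462.9100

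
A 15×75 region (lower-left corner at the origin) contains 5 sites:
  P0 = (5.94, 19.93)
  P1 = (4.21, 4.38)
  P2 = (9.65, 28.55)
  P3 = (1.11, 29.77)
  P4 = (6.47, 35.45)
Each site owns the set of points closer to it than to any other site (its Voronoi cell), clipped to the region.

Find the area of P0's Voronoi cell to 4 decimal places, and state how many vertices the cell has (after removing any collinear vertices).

Area of P0's cell: 176.3567 (5 vertices)

1. box [0,15]×[0,75]: [(0, 0) (15, 0) (15, 75) (0, 75)]
2. ⊥bis P0·P1 via (5.075,12.155): [(0, 12.7196) (15, 11.0508) (15, 75) (0, 75)]  |A|=946.7219
3. ⊥bis P0·P2 via (7.795,24.24): [(0, 27.5949) (0, 12.7196) (15, 11.0508) (15, 21.139)]  |A|=187.2264
4. ⊥bis P0·P3 via (3.525,24.85): [(4.8577, 25.5042) (0, 23.1197) (0, 12.7196) (15, 11.0508) (15, 21.139)]  |A|=176.3567
5. ⊥bis P0·P4 via (6.205,27.69): [(4.8577, 25.5042) (0, 23.1197) (0, 12.7196) (15, 11.0508) (15, 21.139)]  |A|=176.3567
6. canonical 5-gon: [(4.8577, 25.5042) (0, 23.1197) (0, 12.7196) (15, 11.0508) (15, 21.139)]
7. shoelace: 176.3567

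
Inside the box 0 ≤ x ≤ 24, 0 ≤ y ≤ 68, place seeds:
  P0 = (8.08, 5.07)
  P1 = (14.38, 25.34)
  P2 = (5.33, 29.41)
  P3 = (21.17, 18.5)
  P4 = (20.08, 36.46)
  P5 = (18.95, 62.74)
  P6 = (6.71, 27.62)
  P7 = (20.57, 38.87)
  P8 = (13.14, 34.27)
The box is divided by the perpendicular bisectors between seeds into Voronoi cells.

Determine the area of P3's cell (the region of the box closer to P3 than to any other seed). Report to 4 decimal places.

1. box [0,24]×[0,68]: [(0, 0) (24, 0) (24, 68) (0, 68)]
2. ⊥bis P3·P0 via (14.625,11.785): [(0, 26.0397) (24, 2.6473) (24, 68) (0, 68)]  |A|=1287.7549
3. ⊥bis P3·P1 via (17.775,21.92): [(11.0629, 15.2569) (24, 2.6473) (24, 28.0995)]  |A|=164.6388
4. ⊥bis P3·P2 via (13.25,23.955): [(11.0629, 15.2569) (24, 2.6473) (24, 28.0995)]  |A|=164.6388
5. ⊥bis P3·P4 via (20.625,27.48): [(23.5551, 27.6578) (11.0629, 15.2569) (24, 2.6473) (24, 27.6848)]  |A|=164.5466
6. ⊥bis P3·P5 via (20.06,40.62): [(23.5551, 27.6578) (11.0629, 15.2569) (24, 2.6473) (24, 27.6848)]  |A|=164.5466
7. ⊥bis P3·P6 via (13.94,23.06): [(23.5551, 27.6578) (11.0629, 15.2569) (24, 2.6473) (24, 27.6848)]  |A|=164.5466
8. ⊥bis P3·P7 via (20.87,28.685): [(23.5551, 27.6578) (11.0629, 15.2569) (24, 2.6473) (24, 27.6848)]  |A|=164.5466
9. ⊥bis P3·P8 via (17.155,26.385): [(23.5551, 27.6578) (11.0629, 15.2569) (24, 2.6473) (24, 27.6848)]  |A|=164.5466
10. canonical 4-gon: [(23.5551, 27.6578) (11.0629, 15.2569) (24, 2.6473) (24, 27.6848)]
11. shoelace: 164.5466

Area of P3's cell: 164.5466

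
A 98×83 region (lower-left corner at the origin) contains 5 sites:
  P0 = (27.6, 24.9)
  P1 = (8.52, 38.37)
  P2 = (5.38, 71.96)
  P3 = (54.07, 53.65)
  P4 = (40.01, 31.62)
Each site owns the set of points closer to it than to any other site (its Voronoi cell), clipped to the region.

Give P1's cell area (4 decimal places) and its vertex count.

Area of P1's cell: 831.8868 (5 vertices)

1. box [0,98]×[0,83]: [(0, 0) (98, 0) (98, 83) (0, 83)]
2. ⊥bis P1·P0 via (18.06,31.635): [(0, 6.0534) (54.3224, 83) (0, 83)]  |A|=2089.9632
3. ⊥bis P1·P2 via (6.95,55.165): [(0, 54.5153) (0, 6.0534) (36.6303, 57.9395)]  |A|=887.5888
4. ⊥bis P1·P3 via (31.295,46.01): [(27.5771, 57.0932) (0, 54.5153) (0, 6.0534) (30.3008, 48.9738)]  |A|=849.6828
5. ⊥bis P1·P4 via (24.265,34.995): [(28.4464, 54.5018) (27.5771, 57.0932) (0, 54.5153) (0, 6.0534) (25.9362, 42.7915)]  |A|=831.8868
6. canonical 5-gon: [(28.4464, 54.5018) (27.5771, 57.0932) (0, 54.5153) (0, 6.0534) (25.9362, 42.7915)]
7. shoelace: 831.8868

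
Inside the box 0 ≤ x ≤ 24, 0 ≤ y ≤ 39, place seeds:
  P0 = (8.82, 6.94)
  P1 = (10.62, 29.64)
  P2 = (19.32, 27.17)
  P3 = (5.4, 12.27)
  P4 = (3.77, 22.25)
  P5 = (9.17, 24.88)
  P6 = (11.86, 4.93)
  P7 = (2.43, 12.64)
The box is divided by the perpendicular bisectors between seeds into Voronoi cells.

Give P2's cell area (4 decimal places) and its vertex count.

Area of P2's cell: 199.8209 (7 vertices)

1. box [0,24]×[0,39]: [(0, 0) (24, 0) (24, 39) (0, 39)]
2. ⊥bis P2·P0 via (14.07,17.055): [(0, 24.3578) (24, 11.901) (24, 39) (0, 39)]  |A|=500.8945
3. ⊥bis P2·P1 via (14.97,28.405): [(12.0459, 18.1056) (24, 11.901) (24, 39) (17.978, 39)]  |A|=224.8849
4. ⊥bis P2·P3 via (12.36,19.72): [(12.474, 19.6135) (16.641, 15.7206) (24, 11.901) (24, 39) (17.978, 39)]  |A|=220.9099
5. ⊥bis P2·P4 via (11.545,24.71): [(12.7973, 20.7521) (13.4444, 18.707) (16.641, 15.7206) (24, 11.901) (24, 39) (17.978, 39)]  |A|=220.211
6. ⊥bis P2·P5 via (14.245,26.025): [(14.2668, 25.9282) (16.5508, 15.8048) (16.641, 15.7206) (24, 11.901) (24, 39) (17.978, 39)]  |A|=204.6237
7. ⊥bis P2·P6 via (15.59,16.05): [(14.2668, 25.9282) (16.5508, 15.8048) (16.641, 15.7206) (16.7669, 15.6552) (24, 13.229) (24, 39) (17.978, 39)]  |A|=199.8209
8. ⊥bis P2·P7 via (10.875,19.905): [(14.2668, 25.9282) (16.5508, 15.8048) (16.641, 15.7206) (16.7669, 15.6552) (24, 13.229) (24, 39) (17.978, 39)]  |A|=199.8209
9. canonical 7-gon: [(14.2668, 25.9282) (16.5508, 15.8048) (16.641, 15.7206) (16.7669, 15.6552) (24, 13.229) (24, 39) (17.978, 39)]
10. shoelace: 199.8209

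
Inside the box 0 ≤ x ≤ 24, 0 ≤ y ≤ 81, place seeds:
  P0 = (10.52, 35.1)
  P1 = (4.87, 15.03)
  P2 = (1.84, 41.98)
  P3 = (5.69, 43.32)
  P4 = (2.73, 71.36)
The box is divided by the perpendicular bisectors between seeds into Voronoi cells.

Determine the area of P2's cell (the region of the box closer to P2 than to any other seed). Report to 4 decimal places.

1. box [0,24]×[0,81]: [(0, 0) (24, 0) (24, 81) (0, 81)]
2. ⊥bis P2·P0 via (6.18,38.54): [(0, 30.7431) (24, 61.0222) (24, 81) (0, 81)]  |A|=842.8158
3. ⊥bis P2·P1 via (3.355,28.505): [(0, 30.7431) (24, 61.0222) (24, 81) (0, 81)]  |A|=842.8158
4. ⊥bis P2·P3 via (3.765,42.65): [(0, 53.4674) (0, 30.7431) (5.4959, 37.6769)]  |A|=62.4449
5. ⊥bis P2·P4 via (2.285,56.67): [(0, 53.4674) (0, 30.7431) (5.4959, 37.6769)]  |A|=62.4449
6. canonical 3-gon: [(0, 53.4674) (0, 30.7431) (5.4959, 37.6769)]
7. shoelace: 62.4449

Area of P2's cell: 62.4449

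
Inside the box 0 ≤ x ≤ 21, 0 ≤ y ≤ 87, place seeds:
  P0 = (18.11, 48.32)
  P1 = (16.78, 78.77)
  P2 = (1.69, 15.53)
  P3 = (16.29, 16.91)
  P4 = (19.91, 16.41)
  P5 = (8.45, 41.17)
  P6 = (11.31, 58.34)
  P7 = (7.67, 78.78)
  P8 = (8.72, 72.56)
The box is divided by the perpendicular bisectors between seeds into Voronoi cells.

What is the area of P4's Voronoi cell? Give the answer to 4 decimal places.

Area of P4's cell: 95.5215

1. box [0,21]×[0,87]: [(0, 0) (21, 0) (21, 87) (0, 87)]
2. ⊥bis P4·P0 via (19.01,32.365): [(0, 31.2927) (0, 0) (21, 0) (21, 32.4773)]  |A|=669.5842
3. ⊥bis P4·P1 via (18.345,47.59): [(0, 31.2927) (0, 0) (21, 0) (21, 32.4773)]  |A|=669.5842
4. ⊥bis P4·P2 via (10.8,15.97): [(10.0326, 31.8586) (11.5713, 0) (21, 0) (21, 32.4773)]  |A|=328.2876
5. ⊥bis P4·P3 via (18.1,16.66): [(20.2791, 32.4366) (15.7989, 0) (21, 0) (21, 32.4773)]  |A|=96.0597
6. ⊥bis P4·P5 via (14.18,28.79): [(20.1576, 31.5567) (15.7989, 0) (21, 0) (21, 31.9466)]  |A|=95.5215
7. ⊥bis P4·P6 via (15.61,37.375): [(20.1576, 31.5567) (15.7989, 0) (21, 0) (21, 31.9466)]  |A|=95.5215
8. ⊥bis P4·P7 via (13.79,47.595): [(20.1576, 31.5567) (15.7989, 0) (21, 0) (21, 31.9466)]  |A|=95.5215
9. ⊥bis P4·P8 via (14.315,44.485): [(20.1576, 31.5567) (15.7989, 0) (21, 0) (21, 31.9466)]  |A|=95.5215
10. canonical 4-gon: [(20.1576, 31.5567) (15.7989, 0) (21, 0) (21, 31.9466)]
11. shoelace: 95.5215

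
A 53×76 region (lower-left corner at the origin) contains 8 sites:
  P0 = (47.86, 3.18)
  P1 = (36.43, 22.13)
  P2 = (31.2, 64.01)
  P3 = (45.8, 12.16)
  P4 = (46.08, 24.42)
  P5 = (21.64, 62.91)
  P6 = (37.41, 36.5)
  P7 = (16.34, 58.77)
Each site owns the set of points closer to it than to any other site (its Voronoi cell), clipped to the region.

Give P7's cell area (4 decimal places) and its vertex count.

1. box [0,53]×[0,76]: [(0, 0) (53, 0) (53, 76) (0, 76)]
2. ⊥bis P7·P0 via (32.1,30.975): [(0, 12.774) (53, 42.8255) (53, 76) (0, 76)]  |A|=2554.6131
3. ⊥bis P7·P1 via (26.385,40.45): [(0, 25.9829) (53, 55.0432) (53, 76) (0, 76)]  |A|=1880.8081
4. ⊥bis P7·P2 via (23.77,61.39): [(0, 25.9829) (30.3813, 42.6412) (18.6182, 76) (0, 76)]  |A|=1070.3317
5. ⊥bis P7·P3 via (31.07,35.465): [(0, 25.9829) (30.3813, 42.6412) (18.6182, 76) (0, 76)]  |A|=1070.3317
6. ⊥bis P7·P4 via (31.21,41.595): [(0, 25.9829) (30.3813, 42.6412) (18.6182, 76) (0, 76)]  |A|=1070.3317
7. ⊥bis P7·P5 via (18.99,60.84): [(0, 25.9829) (30.3813, 42.6412) (28.0571, 49.2324) (7.148, 76) (0, 76)]  |A|=916.8179
8. ⊥bis P7·P6 via (26.875,47.635): [(0, 25.9829) (9.4889, 31.1857) (28.1837, 48.8732) (28.0571, 49.2324) (7.148, 76) (0, 76)]  |A|=839.1301
9. canonical 6-gon: [(0, 25.9829) (9.4889, 31.1857) (28.1837, 48.8732) (28.0571, 49.2324) (7.148, 76) (0, 76)]
10. shoelace: 839.1301

Area of P7's cell: 839.1301 (6 vertices)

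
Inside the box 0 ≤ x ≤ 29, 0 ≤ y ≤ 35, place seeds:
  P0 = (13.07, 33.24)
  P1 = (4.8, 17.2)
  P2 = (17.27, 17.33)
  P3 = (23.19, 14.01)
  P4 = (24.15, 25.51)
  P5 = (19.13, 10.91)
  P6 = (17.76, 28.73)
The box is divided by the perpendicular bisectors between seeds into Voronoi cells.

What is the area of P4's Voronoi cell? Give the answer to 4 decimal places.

1. box [0,29]×[0,35]: [(0, 0) (29, 0) (29, 35) (0, 35)]
2. ⊥bis P4·P0 via (18.61,29.375): [(0, 2.6999) (0, 0) (29, 0) (29, 35) (22.5343, 35)]  |A|=651.0695
3. ⊥bis P4·P1 via (14.475,21.355): [(13.9186, 22.6505) (23.6461, 0) (29, 0) (29, 35) (22.5343, 35)]  |A|=364.4827
4. ⊥bis P4·P2 via (20.71,21.42): [(15.889, 25.4748) (29, 14.4475) (29, 35) (22.5343, 35)]  |A|=165.5253
5. ⊥bis P4·P3 via (23.67,19.76): [(15.889, 25.4748) (22.575, 19.8514) (29, 19.3151) (29, 35) (22.5343, 35)]  |A|=149.8882
6. ⊥bis P4·P5 via (21.64,18.21): [(15.889, 25.4748) (22.575, 19.8514) (29, 19.3151) (29, 35) (22.5343, 35)]  |A|=149.8882
7. ⊥bis P4·P6 via (20.955,27.12): [(18.8648, 22.972) (22.575, 19.8514) (29, 19.3151) (29, 35) (24.9258, 35)]  |A|=113.0173
8. canonical 5-gon: [(18.8648, 22.972) (22.575, 19.8514) (29, 19.3151) (29, 35) (24.9258, 35)]
9. shoelace: 113.0173

Area of P4's cell: 113.0173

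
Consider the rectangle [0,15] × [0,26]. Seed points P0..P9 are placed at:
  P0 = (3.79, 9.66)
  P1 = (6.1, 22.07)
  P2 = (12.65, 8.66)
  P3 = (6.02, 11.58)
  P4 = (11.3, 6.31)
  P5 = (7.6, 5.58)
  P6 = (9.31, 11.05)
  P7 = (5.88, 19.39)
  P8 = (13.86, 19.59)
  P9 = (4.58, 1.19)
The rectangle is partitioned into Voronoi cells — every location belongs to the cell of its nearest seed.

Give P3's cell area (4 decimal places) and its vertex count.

1. box [0,15]×[0,26]: [(0, 0) (15, 0) (15, 26) (0, 26)]
2. ⊥bis P3·P0 via (4.905,10.62): [(0, 16.317) (14.0487, 0) (15, 0) (15, 26) (0, 26)]  |A|=275.3842
3. ⊥bis P3·P1 via (6.06,16.825): [(0, 16.8712) (0, 16.317) (14.0487, 0) (15, 0) (15, 16.7568)]  |A|=137.5945
4. ⊥bis P3·P2 via (9.335,10.12): [(12.2672, 16.7777) (0, 16.8712) (0, 16.317) (7.9815, 7.0468)]  |A|=62.0976
5. ⊥bis P3·P4 via (8.66,8.945): [(8.9419, 9.2274) (12.2672, 16.7777) (0, 16.8712) (0, 16.317) (7.4183, 7.7009)]  |A|=61.1694
6. ⊥bis P3·P5 via (6.81,8.58): [(8.8254, 9.1107) (8.9419, 9.2274) (12.2672, 16.7777) (0, 16.8712) (0, 16.317) (6.6889, 8.5481)]  |A|=60.0592
7. ⊥bis P3·P6 via (7.665,11.315): [(7.2428, 8.694) (8.5496, 16.806) (0, 16.8712) (0, 16.317) (6.6889, 8.5481)]  |A|=39.3664
8. ⊥bis P3·P7 via (5.95,15.485): [(7.2428, 8.694) (8.3437, 15.5279) (0.7958, 15.3926) (6.6889, 8.5481)]  |A|=28.0416
9. ⊥bis P3·P8 via (9.94,15.585): [(7.2428, 8.694) (8.3437, 15.5279) (0.7958, 15.3926) (6.6889, 8.5481)]  |A|=28.0416
10. ⊥bis P3·P9 via (5.3,6.385): [(7.2428, 8.694) (8.3437, 15.5279) (0.7958, 15.3926) (6.6889, 8.5481)]  |A|=28.0416
11. canonical 4-gon: [(7.2428, 8.694) (8.3437, 15.5279) (0.7958, 15.3926) (6.6889, 8.5481)]
12. shoelace: 28.0416

Area of P3's cell: 28.0416 (4 vertices)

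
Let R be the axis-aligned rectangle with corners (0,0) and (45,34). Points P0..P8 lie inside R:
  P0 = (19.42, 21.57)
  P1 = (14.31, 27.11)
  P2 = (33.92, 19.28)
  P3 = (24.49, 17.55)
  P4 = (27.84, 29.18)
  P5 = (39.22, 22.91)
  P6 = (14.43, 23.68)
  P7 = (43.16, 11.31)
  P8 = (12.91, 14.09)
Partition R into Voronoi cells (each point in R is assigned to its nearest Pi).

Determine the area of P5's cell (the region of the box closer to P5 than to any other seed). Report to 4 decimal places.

Area of P5's cell: 150.0631

1. box [0,45]×[0,34]: [(0, 0) (45, 0) (45, 34) (0, 34)]
2. ⊥bis P5·P0 via (29.32,22.24): [(30.8251, 0) (45, 0) (45, 34) (28.5241, 34)]  |A|=521.0627
3. ⊥bis P5·P1 via (26.765,25.01): [(30.8251, 0) (45, 0) (45, 34) (28.5241, 34)]  |A|=521.0627
4. ⊥bis P5·P2 via (36.57,21.095): [(28.6111, 32.7155) (45, 8.7867) (45, 34) (28.5241, 34)]  |A|=217.1911
5. ⊥bis P5·P3 via (31.855,20.23): [(28.6111, 32.7155) (45, 8.7867) (45, 34) (28.5241, 34)]  |A|=217.1911
6. ⊥bis P5·P4 via (33.53,26.045): [(33.3738, 25.7616) (45, 8.7867) (45, 34) (37.9129, 34)]  |A|=175.7599
7. ⊥bis P5·P6 via (26.825,23.295): [(33.3738, 25.7616) (45, 8.7867) (45, 34) (37.9129, 34)]  |A|=175.7599
8. ⊥bis P5·P7 via (41.19,17.11): [(33.3738, 25.7616) (39.6562, 16.589) (45, 18.4041) (45, 34) (37.9129, 34)]  |A|=150.0631
9. ⊥bis P5·P8 via (26.065,18.5): [(33.3738, 25.7616) (39.6562, 16.589) (45, 18.4041) (45, 34) (37.9129, 34)]  |A|=150.0631
10. canonical 5-gon: [(33.3738, 25.7616) (39.6562, 16.589) (45, 18.4041) (45, 34) (37.9129, 34)]
11. shoelace: 150.0631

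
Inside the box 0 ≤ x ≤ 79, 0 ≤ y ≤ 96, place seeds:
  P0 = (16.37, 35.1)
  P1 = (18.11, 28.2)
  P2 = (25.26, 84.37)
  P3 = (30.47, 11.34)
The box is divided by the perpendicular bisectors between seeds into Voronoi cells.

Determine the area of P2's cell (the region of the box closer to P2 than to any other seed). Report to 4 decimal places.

1. box [0,79]×[0,96]: [(0, 0) (79, 0) (79, 96) (0, 96)]
2. ⊥bis P2·P0 via (20.815,59.735): [(0, 63.4907) (79, 49.2364) (79, 96) (0, 96)]  |A|=3131.2768
3. ⊥bis P2·P1 via (21.685,56.285): [(0, 63.4907) (79, 49.2364) (79, 96) (0, 96)]  |A|=3131.2768
4. ⊥bis P2·P3 via (27.865,47.855): [(0, 63.4907) (69.9976, 50.8608) (79, 51.503) (79, 96) (0, 96)]  |A|=3121.0746
5. canonical 5-gon: [(0, 63.4907) (69.9976, 50.8608) (79, 51.503) (79, 96) (0, 96)]
6. shoelace: 3121.0746

Area of P2's cell: 3121.0746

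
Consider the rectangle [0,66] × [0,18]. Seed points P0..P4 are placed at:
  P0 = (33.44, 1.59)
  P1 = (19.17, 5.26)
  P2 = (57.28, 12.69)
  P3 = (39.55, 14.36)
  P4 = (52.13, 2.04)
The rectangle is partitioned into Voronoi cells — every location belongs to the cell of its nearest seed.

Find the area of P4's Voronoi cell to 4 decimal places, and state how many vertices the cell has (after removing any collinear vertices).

Area of P4's cell: 153.0460 (5 vertices)

1. box [0,66]×[0,18]: [(0, 0) (66, 0) (66, 18) (0, 18)]
2. ⊥bis P4·P0 via (42.785,1.815): [(42.8287, 0) (66, 0) (66, 18) (42.3953, 18)]  |A|=420.9839
3. ⊥bis P4·P1 via (35.65,3.65): [(42.8287, 0) (66, 0) (66, 18) (42.3953, 18)]  |A|=420.9839
4. ⊥bis P4·P2 via (54.705,7.365): [(42.5094, 13.2624) (42.8287, 0) (66, 0) (66, 1.9031)]  |A|=176.0062
5. ⊥bis P4·P3 via (45.84,8.2): [(48.1341, 10.5425) (42.7083, 5.0022) (42.8287, 0) (66, 0) (66, 1.9031)]  |A|=153.046
6. canonical 5-gon: [(48.1341, 10.5425) (42.7083, 5.0022) (42.8287, 0) (66, 0) (66, 1.9031)]
7. shoelace: 153.046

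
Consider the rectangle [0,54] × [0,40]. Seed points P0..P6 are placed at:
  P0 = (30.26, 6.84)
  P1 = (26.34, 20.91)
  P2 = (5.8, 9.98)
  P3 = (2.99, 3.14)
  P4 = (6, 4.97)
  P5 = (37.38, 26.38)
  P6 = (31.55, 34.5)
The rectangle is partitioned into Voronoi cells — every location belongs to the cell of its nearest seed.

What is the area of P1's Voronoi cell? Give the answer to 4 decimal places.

1. box [0,54]×[0,40]: [(0, 0) (54, 0) (54, 40) (0, 40)]
2. ⊥bis P1·P0 via (28.3,13.875): [(0, 5.9904) (54, 21.0352) (54, 40) (0, 40)]  |A|=1430.3082
3. ⊥bis P1·P2 via (16.07,15.445): [(18.3766, 11.1103) (54, 21.0352) (54, 40) (3.0035, 40)]  |A|=1074.4323
4. ⊥bis P1·P3 via (14.665,12.025): [(18.3766, 11.1103) (54, 21.0352) (54, 40) (3.0035, 40)]  |A|=1074.4323
5. ⊥bis P1·P4 via (16.17,12.94): [(18.3766, 11.1103) (54, 21.0352) (54, 40) (3.0035, 40)]  |A|=1074.4323
6. ⊥bis P1·P5 via (31.86,23.645): [(18.3766, 11.1103) (35.6818, 15.9316) (23.7566, 40) (3.0035, 40)]  |A|=536.7761
7. ⊥bis P1·P6 via (28.945,27.705): [(4.5744, 37.048) (18.3766, 11.1103) (35.6818, 15.9316) (30.0602, 27.2775)]  |A|=374.8168
8. canonical 4-gon: [(4.5744, 37.048) (18.3766, 11.1103) (35.6818, 15.9316) (30.0602, 27.2775)]
9. shoelace: 374.8168

Area of P1's cell: 374.8168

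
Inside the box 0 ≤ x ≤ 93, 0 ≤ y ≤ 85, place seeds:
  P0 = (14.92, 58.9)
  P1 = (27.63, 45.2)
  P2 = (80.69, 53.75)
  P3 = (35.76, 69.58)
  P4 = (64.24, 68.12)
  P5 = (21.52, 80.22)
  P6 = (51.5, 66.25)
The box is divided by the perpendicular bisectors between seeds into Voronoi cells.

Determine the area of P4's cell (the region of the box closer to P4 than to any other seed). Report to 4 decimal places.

Area of P4's cell: 716.1413

1. box [0,93]×[0,85]: [(0, 0) (93, 0) (93, 85) (0, 85)]
2. ⊥bis P4·P0 via (39.58,63.51): [(51.4527, 0) (93, 0) (93, 85) (35.5626, 85)]  |A|=4206.8489
3. ⊥bis P4·P1 via (45.935,56.66): [(38.7002, 68.216) (81.4075, 0) (93, 0) (93, 85) (35.5626, 85)]  |A|=3185.1513
4. ⊥bis P4·P2 via (72.465,60.935): [(38.7002, 68.216) (55.4517, 41.4591) (93, 84.4424) (93, 85) (35.5626, 85)]  |A|=1359.509
5. ⊥bis P4·P3 via (50,68.85): [(49.1147, 51.581) (55.4517, 41.4591) (93, 84.4424) (93, 85) (50.8279, 85)]  |A|=1043.1329
6. ⊥bis P4·P5 via (42.88,74.17): [(49.1147, 51.581) (55.4517, 41.4591) (93, 84.4424) (93, 85) (50.8279, 85)]  |A|=1043.1329
7. ⊥bis P4·P6 via (57.87,67.185): [(60.755, 47.53) (93, 84.4424) (93, 85) (55.2551, 85)]  |A|=716.1413
8. canonical 4-gon: [(60.755, 47.53) (93, 84.4424) (93, 85) (55.2551, 85)]
9. shoelace: 716.1413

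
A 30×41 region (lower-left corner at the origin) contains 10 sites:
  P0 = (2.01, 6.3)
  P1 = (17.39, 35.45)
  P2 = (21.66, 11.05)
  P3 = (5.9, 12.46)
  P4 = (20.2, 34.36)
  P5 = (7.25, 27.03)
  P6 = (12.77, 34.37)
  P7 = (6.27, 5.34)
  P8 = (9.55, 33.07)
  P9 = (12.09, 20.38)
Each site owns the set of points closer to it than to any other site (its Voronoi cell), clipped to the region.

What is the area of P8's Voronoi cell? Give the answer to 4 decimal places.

Area of P8's cell: 104.8359

1. box [0,30]×[0,41]: [(0, 0) (30, 0) (30, 41) (0, 41)]
2. ⊥bis P8·P0 via (5.78,19.685): [(0, 21.313) (30, 12.8632) (30, 41) (0, 41)]  |A|=717.3568
3. ⊥bis P8·P1 via (13.47,34.26): [(0, 21.313) (19.0272, 15.9538) (11.4239, 41) (0, 41)]  |A|=330.3577
4. ⊥bis P8·P2 via (15.605,22.06): [(0, 21.313) (9.4215, 18.6593) (16.9492, 22.7992) (11.4239, 41) (0, 41)]  |A|=300.2912
5. ⊥bis P8·P3 via (7.725,22.765): [(0, 24.1331) (14.6552, 21.5377) (16.9492, 22.7992) (11.4239, 41) (0, 41)]  |A|=259.1233
6. ⊥bis P8·P4 via (14.875,33.715): [(0, 24.1331) (14.6552, 21.5377) (16.2442, 22.4115) (15.698, 26.9209) (11.4239, 41) (0, 41)]  |A|=257.4278
7. ⊥bis P8·P5 via (8.4,30.05): [(0, 33.2487) (15.5778, 27.3167) (11.4239, 41) (0, 41)]  |A|=138.5325
8. ⊥bis P8·P6 via (11.16,33.72): [(0, 33.2487) (13.4122, 28.1414) (8.2209, 41) (0, 41)]  |A|=104.8359
9. ⊥bis P8·P7 via (7.91,19.205): [(0, 33.2487) (13.4122, 28.1414) (8.2209, 41) (0, 41)]  |A|=104.8359
10. ⊥bis P8·P9 via (10.82,26.725): [(0, 33.2487) (13.4122, 28.1414) (8.2209, 41) (0, 41)]  |A|=104.8359
11. canonical 4-gon: [(0, 33.2487) (13.4122, 28.1414) (8.2209, 41) (0, 41)]
12. shoelace: 104.8359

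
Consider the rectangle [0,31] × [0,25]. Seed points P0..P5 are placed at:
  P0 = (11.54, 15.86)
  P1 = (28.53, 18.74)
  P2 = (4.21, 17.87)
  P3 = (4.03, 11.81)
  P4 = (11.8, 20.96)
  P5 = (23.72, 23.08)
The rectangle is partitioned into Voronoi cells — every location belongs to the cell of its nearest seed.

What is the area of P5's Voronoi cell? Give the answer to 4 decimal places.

1. box [0,31]×[0,25]: [(0, 0) (31, 0) (31, 25) (0, 25)]
2. ⊥bis P5·P0 via (17.63,19.47): [(29.1713, 0) (31, 0) (31, 25) (14.352, 25)]  |A|=230.9589
3. ⊥bis P5·P1 via (26.125,20.91): [(20.483, 14.657) (29.8154, 25) (14.352, 25)]  |A|=79.9688
4. ⊥bis P5·P2 via (13.965,20.475): [(20.483, 14.657) (29.8154, 25) (14.352, 25)]  |A|=79.9688
5. ⊥bis P5·P3 via (13.875,17.445): [(20.483, 14.657) (29.8154, 25) (14.352, 25)]  |A|=79.9688
6. ⊥bis P5·P4 via (17.76,22.02): [(18.4636, 18.0637) (20.483, 14.657) (29.8154, 25) (17.23, 25)]  |A|=69.9873
7. canonical 4-gon: [(18.4636, 18.0637) (20.483, 14.657) (29.8154, 25) (17.23, 25)]
8. shoelace: 69.9873

Area of P5's cell: 69.9873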